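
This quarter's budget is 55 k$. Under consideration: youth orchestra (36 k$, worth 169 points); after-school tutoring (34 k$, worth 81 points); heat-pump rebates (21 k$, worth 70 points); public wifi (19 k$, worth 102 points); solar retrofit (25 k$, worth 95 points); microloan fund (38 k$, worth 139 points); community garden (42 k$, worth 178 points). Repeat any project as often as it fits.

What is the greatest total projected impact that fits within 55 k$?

271

Density check — public wifi 5.37, youth orchestra 4.69, community garden 4.24, solar retrofit 3.80 are the best per k$.
The ratio heuristic lands on 2×public wifi (204) but leaves 17 k$ idle.
Replace public wifi with youth orchestra: the trade gains 67 net, giving 271 at 55 k$.
Every other selection either busts 55 k$ or fails to beat 271.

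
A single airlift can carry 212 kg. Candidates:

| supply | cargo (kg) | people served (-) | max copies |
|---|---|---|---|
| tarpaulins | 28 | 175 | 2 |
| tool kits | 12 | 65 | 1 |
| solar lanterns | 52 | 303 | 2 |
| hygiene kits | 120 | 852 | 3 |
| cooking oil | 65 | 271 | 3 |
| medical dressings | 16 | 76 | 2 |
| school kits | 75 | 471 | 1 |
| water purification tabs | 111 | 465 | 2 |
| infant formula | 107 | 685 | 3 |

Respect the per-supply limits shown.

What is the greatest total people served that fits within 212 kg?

1399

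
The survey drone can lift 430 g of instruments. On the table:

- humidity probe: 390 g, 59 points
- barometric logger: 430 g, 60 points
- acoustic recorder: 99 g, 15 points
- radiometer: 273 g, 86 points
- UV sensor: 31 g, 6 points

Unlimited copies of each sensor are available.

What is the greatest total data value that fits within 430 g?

Ranking by ratio (data value/g): radiometer 0.32, UV sensor 0.19, acoustic recorder 0.15.
Radiometer + 5×UV sensor uses 428 of the 430 g and totals 116.
No other feasible combination exceeds 116.

116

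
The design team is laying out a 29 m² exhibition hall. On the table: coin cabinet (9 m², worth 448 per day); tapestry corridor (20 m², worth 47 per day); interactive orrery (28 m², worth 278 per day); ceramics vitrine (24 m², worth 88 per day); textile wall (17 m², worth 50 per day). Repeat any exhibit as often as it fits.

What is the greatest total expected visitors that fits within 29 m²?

1344

By expected visitors per m²: coin cabinet 49.78, interactive orrery 9.93, ceramics vitrine 3.67, textile wall 2.94 lead.
Taking 3×coin cabinet: 27 m² used, 1344 in expected visitors.
That's the maximum — no swap from here does better than 1344.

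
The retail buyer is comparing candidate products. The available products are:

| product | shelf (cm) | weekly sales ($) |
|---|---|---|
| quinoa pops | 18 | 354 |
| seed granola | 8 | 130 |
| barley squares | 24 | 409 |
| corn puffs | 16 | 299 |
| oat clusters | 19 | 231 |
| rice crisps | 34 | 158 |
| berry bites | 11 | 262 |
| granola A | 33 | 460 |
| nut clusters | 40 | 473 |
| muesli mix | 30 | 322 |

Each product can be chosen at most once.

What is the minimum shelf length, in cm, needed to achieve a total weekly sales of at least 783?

42

Need the lightest bundle worth ≥ 783.
quinoa pops + seed granola + corn puffs reaches 783 using 42 cm.
No combination under 42 cm hits 783.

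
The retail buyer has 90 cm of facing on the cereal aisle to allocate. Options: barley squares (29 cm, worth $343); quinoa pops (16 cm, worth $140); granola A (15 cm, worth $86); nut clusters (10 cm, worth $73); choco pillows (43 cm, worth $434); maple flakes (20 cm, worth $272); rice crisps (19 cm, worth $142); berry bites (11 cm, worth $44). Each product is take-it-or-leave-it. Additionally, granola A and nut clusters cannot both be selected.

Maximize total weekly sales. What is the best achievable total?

The ratio heuristic lands on barley squares + quinoa pops + maple flakes + rice crisps (897) but leaves 6 cm idle.
Replace barley squares and rice crisps with nut clusters + choco pillows: the trade gains 22 net, giving 919 at 89 cm.
Nothing else feasible within 90 cm beats 919.

919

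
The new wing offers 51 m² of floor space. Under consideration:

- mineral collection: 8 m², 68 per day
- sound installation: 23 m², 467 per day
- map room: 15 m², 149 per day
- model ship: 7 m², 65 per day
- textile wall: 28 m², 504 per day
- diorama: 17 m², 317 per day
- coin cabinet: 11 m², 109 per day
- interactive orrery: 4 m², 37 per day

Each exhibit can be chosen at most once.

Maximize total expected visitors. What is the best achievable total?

Greedy by ratio would take sound installation + diorama + coin cabinet: 51 m² used, total 893.
The 28 m² tied up in diorama and coin cabinet is better spent on textile wall — total rises to 971 (51 m²).

971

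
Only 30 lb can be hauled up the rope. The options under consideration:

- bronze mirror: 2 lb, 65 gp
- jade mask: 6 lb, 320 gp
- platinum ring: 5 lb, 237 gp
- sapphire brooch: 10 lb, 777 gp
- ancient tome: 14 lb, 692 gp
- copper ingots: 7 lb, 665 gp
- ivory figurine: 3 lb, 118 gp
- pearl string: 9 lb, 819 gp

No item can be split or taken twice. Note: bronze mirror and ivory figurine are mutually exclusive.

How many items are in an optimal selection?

Optimal total is 2379.
sapphire brooch + copper ingots + ivory figurine + pearl string hits 2379 at 29 lb.
Every optimal selection uses 4 items.

4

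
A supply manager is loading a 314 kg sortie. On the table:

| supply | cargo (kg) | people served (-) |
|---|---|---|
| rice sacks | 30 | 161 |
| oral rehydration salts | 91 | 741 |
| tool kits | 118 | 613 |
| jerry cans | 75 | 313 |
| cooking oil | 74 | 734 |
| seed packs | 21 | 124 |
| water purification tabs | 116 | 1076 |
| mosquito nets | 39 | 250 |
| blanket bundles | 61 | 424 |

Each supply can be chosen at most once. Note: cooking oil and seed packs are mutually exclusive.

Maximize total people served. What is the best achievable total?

2712

Ranking by ratio (people served/kg): cooking oil 9.92, water purification tabs 9.28, oral rehydration salts 8.14.
Best packing: rice sacks + oral rehydration salts + cooking oil + water purification tabs — 311 kg, 2712 total.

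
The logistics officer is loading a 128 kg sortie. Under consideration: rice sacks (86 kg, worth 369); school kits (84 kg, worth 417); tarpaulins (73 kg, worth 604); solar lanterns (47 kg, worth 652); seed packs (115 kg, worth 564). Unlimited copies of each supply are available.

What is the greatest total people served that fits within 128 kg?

1304

Best packing: 2×solar lanterns — 94 kg, 1304 total.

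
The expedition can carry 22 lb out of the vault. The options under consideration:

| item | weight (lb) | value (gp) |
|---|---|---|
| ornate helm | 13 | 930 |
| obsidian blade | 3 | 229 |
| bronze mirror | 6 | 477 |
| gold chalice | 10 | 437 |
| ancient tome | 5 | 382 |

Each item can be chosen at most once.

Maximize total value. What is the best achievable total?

Filling by ratio: obsidian blade + bronze mirror + ancient tome for 1088, with 8 lb left unused.
The 5 lb tied up in ancient tome is better spent on ornate helm — total rises to 1636 (22 lb).
Next best is ornate helm + obsidian blade + ancient tome at 1541 (21 lb) — short by 95.

1636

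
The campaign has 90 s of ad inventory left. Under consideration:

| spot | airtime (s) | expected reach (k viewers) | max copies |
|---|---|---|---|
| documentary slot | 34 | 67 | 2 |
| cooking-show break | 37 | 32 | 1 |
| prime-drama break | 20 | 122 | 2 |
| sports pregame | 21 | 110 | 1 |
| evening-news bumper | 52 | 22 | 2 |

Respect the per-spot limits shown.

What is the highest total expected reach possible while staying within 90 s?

354

Best packing: 2×prime-drama break + sports pregame — 61 s, 354 total.
Every other selection either busts 90 s or exceeds an availability limit or fails to beat 354.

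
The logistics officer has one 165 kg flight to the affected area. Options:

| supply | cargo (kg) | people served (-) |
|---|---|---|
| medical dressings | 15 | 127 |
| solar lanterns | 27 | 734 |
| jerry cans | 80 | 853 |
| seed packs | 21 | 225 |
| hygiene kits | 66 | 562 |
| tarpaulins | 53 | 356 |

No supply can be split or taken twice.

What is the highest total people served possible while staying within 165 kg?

Density check — solar lanterns 27.19, seed packs 10.71, jerry cans 10.66, hygiene kits 8.52 are the best per kg.
The ratio heuristic lands on medical dressings + solar lanterns + jerry cans + seed packs (1939) but leaves 22 kg idle.
The 36 kg tied up in medical dressings and seed packs is better spent on tarpaulins — total rises to 1943 (160 kg).
Runner-up medical dressings + solar lanterns + jerry cans + seed packs tops out at 1939.

1943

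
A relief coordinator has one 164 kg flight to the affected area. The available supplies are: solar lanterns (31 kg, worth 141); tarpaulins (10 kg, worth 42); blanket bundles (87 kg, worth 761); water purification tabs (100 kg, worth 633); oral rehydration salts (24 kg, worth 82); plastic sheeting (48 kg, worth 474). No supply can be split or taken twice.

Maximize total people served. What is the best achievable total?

Density check — plastic sheeting 9.88, blanket bundles 8.75, water purification tabs 6.33, solar lanterns 4.55 are the best per kg.
Filling by ratio: tarpaulins + blanket bundles + plastic sheeting for 1277, with 19 kg left unused.
Dropping tarpaulins frees 10 kg; slotting in oral rehydration salts (24 kg) lifts the total to 1317 at 159 kg.
Next best is tarpaulins + blanket bundles + plastic sheeting at 1277 (145 kg) — short by 40.

1317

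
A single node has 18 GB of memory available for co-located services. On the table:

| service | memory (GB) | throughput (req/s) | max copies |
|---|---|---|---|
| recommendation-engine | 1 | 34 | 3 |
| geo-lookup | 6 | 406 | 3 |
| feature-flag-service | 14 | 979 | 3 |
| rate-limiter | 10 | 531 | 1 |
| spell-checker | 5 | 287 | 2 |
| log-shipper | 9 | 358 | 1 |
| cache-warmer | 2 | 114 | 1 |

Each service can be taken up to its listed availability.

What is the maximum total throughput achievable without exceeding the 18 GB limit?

1218

Ranking by ratio (throughput/GB): feature-flag-service 69.93, geo-lookup 67.67, spell-checker 57.40, cache-warmer 57.00.
A density-first pass picks 2×recommendation-engine + feature-flag-service + cache-warmer — 1161 at 18 GB.
Dropping 2×recommendation-engine and feature-flag-service and cache-warmer frees 18 GB; slotting in 3×geo-lookup (18 GB) lifts the total to 1218 at 18 GB.
Nothing else within 18 GB beats 1218.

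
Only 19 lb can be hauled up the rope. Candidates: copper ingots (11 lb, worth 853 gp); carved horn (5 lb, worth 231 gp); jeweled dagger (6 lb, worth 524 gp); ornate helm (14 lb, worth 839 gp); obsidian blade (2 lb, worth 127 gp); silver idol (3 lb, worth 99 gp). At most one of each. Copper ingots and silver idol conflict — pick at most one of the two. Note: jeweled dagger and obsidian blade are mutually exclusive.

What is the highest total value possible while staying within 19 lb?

Copper ingots + jeweled dagger uses 17 of the 19 lb and totals 1377.
Next best is copper ingots + carved horn + obsidian blade at 1211 (18 lb) — short by 166.

1377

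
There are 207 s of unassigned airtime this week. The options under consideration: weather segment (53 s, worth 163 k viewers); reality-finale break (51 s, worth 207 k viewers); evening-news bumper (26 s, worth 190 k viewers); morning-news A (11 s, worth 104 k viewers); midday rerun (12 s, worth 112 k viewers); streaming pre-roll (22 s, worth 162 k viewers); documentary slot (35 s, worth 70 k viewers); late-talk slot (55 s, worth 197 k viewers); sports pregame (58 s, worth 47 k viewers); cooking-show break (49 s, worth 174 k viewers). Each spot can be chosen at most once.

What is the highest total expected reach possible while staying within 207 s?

1019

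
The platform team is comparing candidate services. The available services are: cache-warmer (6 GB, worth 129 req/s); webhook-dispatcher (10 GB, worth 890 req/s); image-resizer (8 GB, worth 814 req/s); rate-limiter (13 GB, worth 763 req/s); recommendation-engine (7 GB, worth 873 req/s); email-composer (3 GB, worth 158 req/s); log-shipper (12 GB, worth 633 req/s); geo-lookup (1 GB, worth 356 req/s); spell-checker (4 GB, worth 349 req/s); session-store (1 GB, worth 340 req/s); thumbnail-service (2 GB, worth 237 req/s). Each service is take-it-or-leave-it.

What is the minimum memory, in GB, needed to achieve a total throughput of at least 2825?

23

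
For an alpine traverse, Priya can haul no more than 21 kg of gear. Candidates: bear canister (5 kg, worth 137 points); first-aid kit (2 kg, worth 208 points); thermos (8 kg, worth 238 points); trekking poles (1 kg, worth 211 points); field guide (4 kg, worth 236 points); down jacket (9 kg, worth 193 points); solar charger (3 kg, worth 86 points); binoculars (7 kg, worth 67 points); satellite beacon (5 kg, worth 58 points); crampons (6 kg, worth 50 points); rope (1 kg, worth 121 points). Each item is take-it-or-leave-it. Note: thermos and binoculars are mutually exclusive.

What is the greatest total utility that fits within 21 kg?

1151

Ranking by ratio (utility/kg): trekking poles 211.00, rope 121.00, first-aid kit 104.00.
The ratio heuristic lands on first-aid kit + thermos + trekking poles + field guide + solar charger + rope (1100) but leaves 2 kg idle.
The 3 kg tied up in solar charger is better spent on bear canister — total rises to 1151 (21 kg).
Nothing else feasible within 21 kg beats 1151.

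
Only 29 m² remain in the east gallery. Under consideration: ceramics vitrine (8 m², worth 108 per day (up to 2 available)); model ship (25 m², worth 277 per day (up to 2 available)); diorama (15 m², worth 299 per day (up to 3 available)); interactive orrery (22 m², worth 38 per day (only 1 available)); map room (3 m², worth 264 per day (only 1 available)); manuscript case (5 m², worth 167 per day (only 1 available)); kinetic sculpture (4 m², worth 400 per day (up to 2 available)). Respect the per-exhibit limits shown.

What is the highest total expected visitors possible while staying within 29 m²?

Filling by ratio: ceramics vitrine + map room + manuscript case + 2×kinetic sculpture for 1339, with 5 m² left unused.
The 13 m² tied up in ceramics vitrine and manuscript case is better spent on diorama — total rises to 1363 (26 m²).
Nothing else within 29 m² beats 1363.

1363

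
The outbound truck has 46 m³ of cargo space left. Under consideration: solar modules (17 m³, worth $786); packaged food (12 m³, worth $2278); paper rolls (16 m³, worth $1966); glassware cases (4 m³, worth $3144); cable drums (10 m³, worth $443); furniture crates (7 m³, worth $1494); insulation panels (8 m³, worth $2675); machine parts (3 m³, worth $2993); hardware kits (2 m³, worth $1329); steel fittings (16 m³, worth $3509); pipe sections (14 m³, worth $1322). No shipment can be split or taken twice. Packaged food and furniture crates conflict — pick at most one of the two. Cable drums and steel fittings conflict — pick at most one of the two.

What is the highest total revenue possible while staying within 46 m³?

15928

Taking the top-ratio shipments first gives glassware cases + furniture crates + insulation panels + machine parts + hardware kits + steel fittings for 15144 (40 m³).
Replace furniture crates with packaged food: the trade gains 784 net, giving 15928 at 45 m³.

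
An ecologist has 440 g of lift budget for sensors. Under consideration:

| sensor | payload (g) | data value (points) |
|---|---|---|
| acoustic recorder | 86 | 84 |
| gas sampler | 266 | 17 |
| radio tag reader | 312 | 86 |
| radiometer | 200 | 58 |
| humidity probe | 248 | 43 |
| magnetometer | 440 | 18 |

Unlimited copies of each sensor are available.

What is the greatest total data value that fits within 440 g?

420

Density check — acoustic recorder 0.98, radiometer 0.29, radio tag reader 0.28 are the best per g.
Taking 5×acoustic recorder: 430 g used, 420 in data value.
No other feasible combination exceeds 420.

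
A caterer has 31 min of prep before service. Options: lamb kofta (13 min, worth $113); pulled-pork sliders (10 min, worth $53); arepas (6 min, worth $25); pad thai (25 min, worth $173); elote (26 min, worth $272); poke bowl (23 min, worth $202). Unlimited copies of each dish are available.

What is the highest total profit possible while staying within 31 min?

By profit per min: elote 10.46, poke bowl 8.78, lamb kofta 8.69, pad thai 6.92 lead.
Taking elote: 26 min used, 272 in profit.
Nothing else within 31 min beats 272.

272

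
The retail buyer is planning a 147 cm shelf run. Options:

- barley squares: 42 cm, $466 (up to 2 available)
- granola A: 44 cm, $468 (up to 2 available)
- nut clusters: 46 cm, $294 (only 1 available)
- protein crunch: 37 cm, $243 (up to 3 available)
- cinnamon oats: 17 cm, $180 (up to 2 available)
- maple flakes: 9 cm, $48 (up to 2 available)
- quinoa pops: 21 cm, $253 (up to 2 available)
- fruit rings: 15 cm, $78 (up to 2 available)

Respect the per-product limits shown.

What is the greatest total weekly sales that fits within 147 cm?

1622

Ranking by ratio (weekly sales/cm): quinoa pops 12.05, barley squares 11.10, granola A 10.64.
Filling by ratio: 2×barley squares + cinnamon oats + 2×quinoa pops for 1618, with 4 cm left unused.
The 84 cm tied up in 2×barley squares is better spent on 2×granola A — total rises to 1622 (147 cm).
Nothing else within 147 cm beats 1622.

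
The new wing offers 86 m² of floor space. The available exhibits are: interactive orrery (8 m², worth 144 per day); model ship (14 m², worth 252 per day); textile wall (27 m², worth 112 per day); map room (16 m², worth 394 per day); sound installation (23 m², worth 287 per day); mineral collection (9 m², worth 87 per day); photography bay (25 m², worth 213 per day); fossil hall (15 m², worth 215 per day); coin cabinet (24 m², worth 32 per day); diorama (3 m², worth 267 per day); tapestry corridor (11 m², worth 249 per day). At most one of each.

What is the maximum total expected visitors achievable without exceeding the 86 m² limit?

1680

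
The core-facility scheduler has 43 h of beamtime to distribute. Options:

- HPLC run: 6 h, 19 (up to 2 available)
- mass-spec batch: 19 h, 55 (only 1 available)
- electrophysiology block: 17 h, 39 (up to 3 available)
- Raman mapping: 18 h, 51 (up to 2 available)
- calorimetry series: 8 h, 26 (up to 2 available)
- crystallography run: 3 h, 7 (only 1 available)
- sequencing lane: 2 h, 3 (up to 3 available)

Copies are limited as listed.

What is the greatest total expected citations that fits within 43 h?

129

A density-first pass picks 2×HPLC run + 2×calorimetry series + crystallography run + 3×sequencing lane — 106 at 37 h.
Replace HPLC run and crystallography run and 2×sequencing lane with mass-spec batch: the trade gains 23 net, giving 129 at 43 h.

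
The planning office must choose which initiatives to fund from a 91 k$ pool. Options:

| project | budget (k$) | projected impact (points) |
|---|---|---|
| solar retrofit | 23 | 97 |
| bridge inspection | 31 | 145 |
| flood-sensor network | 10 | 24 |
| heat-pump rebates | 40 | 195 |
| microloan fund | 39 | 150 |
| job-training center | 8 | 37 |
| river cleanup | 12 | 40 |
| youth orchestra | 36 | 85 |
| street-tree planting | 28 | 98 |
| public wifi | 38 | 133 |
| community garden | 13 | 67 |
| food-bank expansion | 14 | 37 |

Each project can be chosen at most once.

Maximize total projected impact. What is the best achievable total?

417

Ranking by ratio (projected impact/k$): community garden 5.15, heat-pump rebates 4.88, bridge inspection 4.68.
A density-first pass picks bridge inspection + heat-pump rebates + community garden — 407 at 84 k$.
Replace community garden with job-training center + river cleanup: the trade gains 10 net, giving 417 at 91 k$.
An exhaustive check of the 4096 subsets confirms 417.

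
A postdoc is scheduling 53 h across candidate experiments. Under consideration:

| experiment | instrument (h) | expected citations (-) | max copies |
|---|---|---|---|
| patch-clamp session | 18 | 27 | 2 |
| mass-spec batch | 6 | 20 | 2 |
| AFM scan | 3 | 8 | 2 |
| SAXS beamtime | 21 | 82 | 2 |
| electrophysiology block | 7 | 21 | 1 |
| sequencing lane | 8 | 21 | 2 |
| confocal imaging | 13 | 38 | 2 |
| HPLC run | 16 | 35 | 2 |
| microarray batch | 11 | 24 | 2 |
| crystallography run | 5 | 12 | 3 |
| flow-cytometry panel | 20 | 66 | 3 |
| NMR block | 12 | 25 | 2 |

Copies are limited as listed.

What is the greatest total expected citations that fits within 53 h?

Greedy by ratio would take mass-spec batch + AFM scan + 2×SAXS beamtime: 51 h used, total 192.
Replace AFM scan with crystallography run: the trade gains 4 net, giving 196 at 53 h.
Every other selection either busts 53 h or exceeds an availability limit or fails to beat 196.

196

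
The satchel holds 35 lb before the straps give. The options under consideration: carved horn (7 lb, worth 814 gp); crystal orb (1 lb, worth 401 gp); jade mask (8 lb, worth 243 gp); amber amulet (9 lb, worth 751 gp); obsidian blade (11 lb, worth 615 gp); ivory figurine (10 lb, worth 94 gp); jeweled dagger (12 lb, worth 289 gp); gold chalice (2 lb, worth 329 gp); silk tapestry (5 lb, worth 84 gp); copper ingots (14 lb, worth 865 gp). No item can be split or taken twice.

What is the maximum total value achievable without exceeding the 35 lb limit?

3160

Density check — crystal orb 401.00, gold chalice 164.50, carved horn 116.29 are the best per lb.
Taking carved horn + crystal orb + amber amulet + gold chalice + copper ingots: 33 lb used, 3160 in value.
The closest alternative, carved horn + crystal orb + obsidian blade + gold chalice + copper ingots, reaches only 3024.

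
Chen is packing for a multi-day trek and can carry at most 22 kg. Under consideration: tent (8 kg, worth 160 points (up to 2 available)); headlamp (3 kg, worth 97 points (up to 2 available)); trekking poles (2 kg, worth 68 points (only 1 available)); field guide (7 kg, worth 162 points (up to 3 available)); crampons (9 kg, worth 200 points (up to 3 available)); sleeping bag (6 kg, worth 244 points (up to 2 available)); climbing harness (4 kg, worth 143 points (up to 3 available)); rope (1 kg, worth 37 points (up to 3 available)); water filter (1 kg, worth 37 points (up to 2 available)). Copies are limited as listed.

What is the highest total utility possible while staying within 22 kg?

848

A density-first pass picks 2×sleeping bag + climbing harness + 3×rope + 2×water filter — 816 at 21 kg.
Replace 3×rope with climbing harness: the trade gains 32 net, giving 848 at 22 kg.
That's the maximum — no swap from here does better than 848.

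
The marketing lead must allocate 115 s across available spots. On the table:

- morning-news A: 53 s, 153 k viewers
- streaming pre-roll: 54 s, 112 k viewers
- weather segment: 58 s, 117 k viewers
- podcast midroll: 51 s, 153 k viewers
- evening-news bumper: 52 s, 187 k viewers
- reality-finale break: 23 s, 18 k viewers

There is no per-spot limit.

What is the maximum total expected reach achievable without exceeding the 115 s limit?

Best packing: 2×evening-news bumper — 104 s, 374 total.
Nothing else within 115 s beats 374.

374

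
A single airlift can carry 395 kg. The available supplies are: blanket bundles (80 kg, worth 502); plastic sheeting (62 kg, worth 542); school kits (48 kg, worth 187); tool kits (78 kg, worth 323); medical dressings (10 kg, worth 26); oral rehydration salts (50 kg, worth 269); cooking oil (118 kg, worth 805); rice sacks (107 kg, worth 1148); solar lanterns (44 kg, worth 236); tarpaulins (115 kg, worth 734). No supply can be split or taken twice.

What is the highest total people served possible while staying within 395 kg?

3026

Filling by ratio: blanket bundles + plastic sheeting + medical dressings + cooking oil + rice sacks for 3023, with 18 kg left unused.
The 80 kg tied up in blanket bundles is better spent on oral rehydration salts + solar lanterns — total rises to 3026 (391 kg).
The spare 4 kg is too small for any remaining supply, and no exchange beats 3026.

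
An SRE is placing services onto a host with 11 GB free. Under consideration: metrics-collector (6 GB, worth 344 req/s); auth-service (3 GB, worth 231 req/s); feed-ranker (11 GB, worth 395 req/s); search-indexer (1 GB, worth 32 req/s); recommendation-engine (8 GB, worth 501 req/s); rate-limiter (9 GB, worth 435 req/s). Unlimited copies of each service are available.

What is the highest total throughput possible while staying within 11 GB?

757

Best packing: 3×auth-service + 2×search-indexer — 11 GB, 757 total.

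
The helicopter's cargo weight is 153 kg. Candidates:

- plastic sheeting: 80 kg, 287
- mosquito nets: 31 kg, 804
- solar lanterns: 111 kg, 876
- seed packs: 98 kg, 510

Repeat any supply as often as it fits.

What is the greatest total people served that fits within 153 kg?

Density check — mosquito nets 25.94, solar lanterns 7.89, seed packs 5.20 are the best per kg.
4×mosquito nets uses 124 of the 153 kg and totals 3216.
The spare 29 kg is too small for any remaining supply, and no exchange beats 3216.

3216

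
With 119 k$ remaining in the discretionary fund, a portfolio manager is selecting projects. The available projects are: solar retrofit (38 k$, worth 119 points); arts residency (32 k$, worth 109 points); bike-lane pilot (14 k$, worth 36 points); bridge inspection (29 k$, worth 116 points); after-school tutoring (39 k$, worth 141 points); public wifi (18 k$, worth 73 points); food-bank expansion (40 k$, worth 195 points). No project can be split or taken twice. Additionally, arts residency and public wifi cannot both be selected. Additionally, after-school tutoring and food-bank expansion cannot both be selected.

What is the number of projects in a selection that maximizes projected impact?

4

Best achievable projected impact is 456.
One optimal bundle: arts residency + bike-lane pilot + bridge inspection + food-bank expansion (115 k$).
All optima have 4 projects.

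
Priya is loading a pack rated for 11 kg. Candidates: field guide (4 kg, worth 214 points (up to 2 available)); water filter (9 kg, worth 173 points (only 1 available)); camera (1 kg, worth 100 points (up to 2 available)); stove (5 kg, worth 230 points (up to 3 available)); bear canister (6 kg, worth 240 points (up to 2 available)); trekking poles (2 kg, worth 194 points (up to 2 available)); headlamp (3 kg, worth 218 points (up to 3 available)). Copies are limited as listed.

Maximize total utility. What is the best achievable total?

924

Greedy by ratio would take 2×camera + 2×trekking poles + headlamp: 9 kg used, total 806.
The 1 kg tied up in camera is better spent on headlamp — total rises to 924 (11 kg).
No other feasible combination exceeds 924.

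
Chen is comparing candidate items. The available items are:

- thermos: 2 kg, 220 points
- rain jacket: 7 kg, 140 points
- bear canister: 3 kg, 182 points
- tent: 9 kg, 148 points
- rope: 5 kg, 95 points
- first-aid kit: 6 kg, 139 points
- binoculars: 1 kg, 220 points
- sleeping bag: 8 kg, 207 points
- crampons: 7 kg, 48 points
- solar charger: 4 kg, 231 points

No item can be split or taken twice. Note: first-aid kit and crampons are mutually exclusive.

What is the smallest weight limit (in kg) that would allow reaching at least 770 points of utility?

Minimise kg subject to total utility ≥ 770.
thermos + bear canister + binoculars + solar charger reaches 853 using 10 kg.
Below 10 kg the best achievable stays under 770.

10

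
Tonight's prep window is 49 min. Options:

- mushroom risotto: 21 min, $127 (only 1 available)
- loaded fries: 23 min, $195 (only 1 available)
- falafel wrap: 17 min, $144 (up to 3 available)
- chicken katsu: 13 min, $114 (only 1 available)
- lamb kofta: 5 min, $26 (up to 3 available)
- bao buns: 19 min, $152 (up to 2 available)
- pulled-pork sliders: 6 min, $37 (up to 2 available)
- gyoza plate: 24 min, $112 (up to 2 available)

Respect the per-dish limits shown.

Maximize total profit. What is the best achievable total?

410

Ranking by ratio (profit/min): chicken katsu 8.77, loaded fries 8.48, falafel wrap 8.47, bao buns 8.00.
A density-first pass picks loaded fries + chicken katsu + 2×pulled-pork sliders — 383 at 48 min.
The 35 min tied up in loaded fries and 2×pulled-pork sliders is better spent on falafel wrap + bao buns — total rises to 410 (49 min).
Every other selection either busts 49 min or exceeds an availability limit or fails to beat 410.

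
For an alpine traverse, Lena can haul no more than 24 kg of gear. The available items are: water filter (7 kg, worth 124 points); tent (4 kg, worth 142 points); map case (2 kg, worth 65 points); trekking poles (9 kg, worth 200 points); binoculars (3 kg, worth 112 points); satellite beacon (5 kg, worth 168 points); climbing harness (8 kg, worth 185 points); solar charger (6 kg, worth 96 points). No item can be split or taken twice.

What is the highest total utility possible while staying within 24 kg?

By utility per kg: binoculars 37.33, tent 35.50, satellite beacon 33.60, map case 32.50 lead.
Greedy by ratio would take tent + map case + binoculars + satellite beacon + climbing harness: 22 kg used, total 672.
Dropping climbing harness frees 8 kg; slotting in trekking poles (9 kg) lifts the total to 687 at 23 kg.
The spare 1 kg is too small for any remaining item, and no exchange beats 687.

687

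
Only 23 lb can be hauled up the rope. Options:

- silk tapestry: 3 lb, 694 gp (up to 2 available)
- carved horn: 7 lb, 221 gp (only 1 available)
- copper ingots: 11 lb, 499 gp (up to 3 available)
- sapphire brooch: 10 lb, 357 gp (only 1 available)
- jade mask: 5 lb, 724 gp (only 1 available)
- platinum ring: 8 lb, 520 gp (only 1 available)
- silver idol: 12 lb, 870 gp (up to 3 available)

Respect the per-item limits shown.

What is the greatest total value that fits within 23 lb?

2982

The ratio ordering already packs tightly: 2×silk tapestry + jade mask + silver idol, 23 lb, 2982.
Every other selection either busts 23 lb or exceeds an availability limit or fails to beat 2982.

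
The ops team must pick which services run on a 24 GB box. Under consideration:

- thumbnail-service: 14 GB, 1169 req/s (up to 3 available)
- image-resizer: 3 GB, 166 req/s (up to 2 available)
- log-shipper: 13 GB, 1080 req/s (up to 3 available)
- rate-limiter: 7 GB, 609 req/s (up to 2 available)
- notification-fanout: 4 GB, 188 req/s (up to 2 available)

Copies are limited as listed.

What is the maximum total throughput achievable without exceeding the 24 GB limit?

1944

A density-first pass picks 2×image-resizer + 2×rate-limiter + notification-fanout — 1738 at 24 GB.
Dropping image-resizer and rate-limiter and notification-fanout frees 14 GB; slotting in thumbnail-service (14 GB) lifts the total to 1944 at 24 GB.
Every other selection either busts 24 GB or exceeds an availability limit or fails to beat 1944.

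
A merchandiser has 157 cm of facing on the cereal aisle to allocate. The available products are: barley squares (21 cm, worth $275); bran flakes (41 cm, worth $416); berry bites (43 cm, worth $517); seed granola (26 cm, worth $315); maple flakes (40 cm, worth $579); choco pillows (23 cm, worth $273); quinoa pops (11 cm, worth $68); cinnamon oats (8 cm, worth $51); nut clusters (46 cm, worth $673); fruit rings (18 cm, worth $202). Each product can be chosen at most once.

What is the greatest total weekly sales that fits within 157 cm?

Ranking by ratio (weekly sales/cm): nut clusters 14.63, maple flakes 14.47, barley squares 13.10.
Best packing: barley squares + seed granola + maple flakes + choco pillows + nut clusters — 156 cm, 2115 total.
Runner-up berry bites + seed granola + maple flakes + nut clusters tops out at 2084.

2115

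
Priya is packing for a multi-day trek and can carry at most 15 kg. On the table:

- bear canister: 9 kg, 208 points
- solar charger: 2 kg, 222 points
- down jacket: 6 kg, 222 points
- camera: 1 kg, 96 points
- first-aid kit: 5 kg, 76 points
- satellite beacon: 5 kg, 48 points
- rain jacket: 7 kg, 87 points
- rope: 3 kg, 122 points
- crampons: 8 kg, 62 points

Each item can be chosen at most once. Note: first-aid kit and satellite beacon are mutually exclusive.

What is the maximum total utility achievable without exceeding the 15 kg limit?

By utility per kg: solar charger 111.00, camera 96.00, rope 40.67 lead.
Best packing: solar charger + down jacket + camera + rope — 12 kg, 662 total.
That's the maximum — no feasible swap from here does better than 662.

662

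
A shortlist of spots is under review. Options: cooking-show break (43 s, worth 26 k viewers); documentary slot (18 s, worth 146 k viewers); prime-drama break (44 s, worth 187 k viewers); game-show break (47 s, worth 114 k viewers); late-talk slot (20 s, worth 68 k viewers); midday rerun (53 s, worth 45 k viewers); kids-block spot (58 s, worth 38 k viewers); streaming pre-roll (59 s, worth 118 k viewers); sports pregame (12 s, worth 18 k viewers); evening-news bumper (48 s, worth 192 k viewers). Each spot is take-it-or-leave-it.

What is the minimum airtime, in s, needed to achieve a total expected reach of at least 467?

Need the lightest bundle worth ≥ 467.
documentary slot + prime-drama break + evening-news bumper: 525 expected reach at 110 s.
Any bundle with less than 110 s falls short of 467.

110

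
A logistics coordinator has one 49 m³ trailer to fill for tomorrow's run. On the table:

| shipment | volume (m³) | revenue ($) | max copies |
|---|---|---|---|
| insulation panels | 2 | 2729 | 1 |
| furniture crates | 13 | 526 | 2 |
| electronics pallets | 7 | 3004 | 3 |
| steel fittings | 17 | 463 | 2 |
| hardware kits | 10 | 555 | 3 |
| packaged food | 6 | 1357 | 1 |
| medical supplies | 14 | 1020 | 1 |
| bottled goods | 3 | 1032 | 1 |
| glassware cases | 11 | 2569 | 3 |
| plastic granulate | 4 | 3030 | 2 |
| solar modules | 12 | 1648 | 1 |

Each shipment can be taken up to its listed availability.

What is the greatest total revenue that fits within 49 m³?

Filling by ratio: insulation panels + 3×electronics pallets + bottled goods + glassware cases + 2×plastic granulate for 21402, with 4 m³ left unused.
Replace bottled goods with packaged food: the trade gains 325 net, giving 21727 at 48 m³.
The spare 1 m³ is too small for any remaining shipment, and no exchange beats 21727.

21727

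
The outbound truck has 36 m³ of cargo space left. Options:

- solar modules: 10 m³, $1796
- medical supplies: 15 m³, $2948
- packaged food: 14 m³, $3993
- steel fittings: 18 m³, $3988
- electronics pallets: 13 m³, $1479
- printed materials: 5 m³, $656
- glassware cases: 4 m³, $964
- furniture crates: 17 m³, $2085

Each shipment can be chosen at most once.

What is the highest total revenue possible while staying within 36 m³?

Taking packaged food + steel fittings + glassware cases: 36 m³ used, 8945 in revenue.
The closest alternative, packaged food + steel fittings, reaches only 7981.

8945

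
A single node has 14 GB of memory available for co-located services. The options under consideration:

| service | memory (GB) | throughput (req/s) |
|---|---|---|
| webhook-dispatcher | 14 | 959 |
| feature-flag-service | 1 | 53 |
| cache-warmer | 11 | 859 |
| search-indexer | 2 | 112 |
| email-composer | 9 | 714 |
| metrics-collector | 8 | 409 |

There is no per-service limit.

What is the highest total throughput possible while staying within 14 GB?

1024

Taking the top-ratio services first gives feature-flag-service + 2×search-indexer + email-composer for 991 (14 GB).
The 11 GB tied up in search-indexer and email-composer is better spent on cache-warmer — total rises to 1024 (14 GB).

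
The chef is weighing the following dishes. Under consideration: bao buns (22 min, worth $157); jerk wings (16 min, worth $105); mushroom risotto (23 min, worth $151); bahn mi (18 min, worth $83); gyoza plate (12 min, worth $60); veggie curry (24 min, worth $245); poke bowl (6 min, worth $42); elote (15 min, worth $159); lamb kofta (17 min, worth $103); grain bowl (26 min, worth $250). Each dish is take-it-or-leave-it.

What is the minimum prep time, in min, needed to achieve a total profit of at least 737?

81

Minimise min subject to total profit ≥ 737.
Taking jerk wings + veggie curry + elote + grain bowl gives 759 (≥ 737) for 81 min.
No combination under 81 min hits 737.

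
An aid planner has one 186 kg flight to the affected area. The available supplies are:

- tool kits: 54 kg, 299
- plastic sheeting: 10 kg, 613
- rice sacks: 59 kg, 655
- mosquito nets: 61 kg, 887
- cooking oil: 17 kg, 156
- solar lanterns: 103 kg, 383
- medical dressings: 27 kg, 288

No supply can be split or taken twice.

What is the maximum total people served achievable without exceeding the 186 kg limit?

2599

Ranking by ratio (people served/kg): plastic sheeting 61.30, mosquito nets 14.54, rice sacks 11.10.
Taking plastic sheeting + rice sacks + mosquito nets + cooking oil + medical dressings: 174 kg used, 2599 in people served.
The closest alternative, tool kits + plastic sheeting + rice sacks + mosquito nets, reaches only 2454.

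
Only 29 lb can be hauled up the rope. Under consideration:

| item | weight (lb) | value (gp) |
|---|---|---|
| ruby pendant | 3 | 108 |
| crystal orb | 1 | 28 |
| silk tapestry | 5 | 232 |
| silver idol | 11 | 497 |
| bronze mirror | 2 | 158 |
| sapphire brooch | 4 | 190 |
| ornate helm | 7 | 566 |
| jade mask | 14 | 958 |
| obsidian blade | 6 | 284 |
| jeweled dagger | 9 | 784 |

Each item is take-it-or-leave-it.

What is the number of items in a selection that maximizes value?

4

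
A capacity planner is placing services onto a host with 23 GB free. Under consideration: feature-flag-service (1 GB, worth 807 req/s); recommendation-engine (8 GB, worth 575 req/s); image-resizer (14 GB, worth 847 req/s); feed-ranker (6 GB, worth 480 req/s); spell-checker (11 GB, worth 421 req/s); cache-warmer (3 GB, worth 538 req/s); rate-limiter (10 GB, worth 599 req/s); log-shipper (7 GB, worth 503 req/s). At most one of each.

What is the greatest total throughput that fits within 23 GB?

2519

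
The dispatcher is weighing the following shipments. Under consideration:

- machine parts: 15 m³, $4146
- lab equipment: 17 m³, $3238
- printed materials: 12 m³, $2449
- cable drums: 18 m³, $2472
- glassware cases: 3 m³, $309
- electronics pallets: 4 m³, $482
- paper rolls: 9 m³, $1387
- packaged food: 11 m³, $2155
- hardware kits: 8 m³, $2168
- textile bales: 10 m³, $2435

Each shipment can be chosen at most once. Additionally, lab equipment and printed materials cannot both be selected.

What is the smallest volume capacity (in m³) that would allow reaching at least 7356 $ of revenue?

32

Minimise m³ subject to total revenue ≥ 7356.
machine parts + lab equipment reaches 7384 using 32 m³.
Below 32 m³ the best achievable stays under 7356.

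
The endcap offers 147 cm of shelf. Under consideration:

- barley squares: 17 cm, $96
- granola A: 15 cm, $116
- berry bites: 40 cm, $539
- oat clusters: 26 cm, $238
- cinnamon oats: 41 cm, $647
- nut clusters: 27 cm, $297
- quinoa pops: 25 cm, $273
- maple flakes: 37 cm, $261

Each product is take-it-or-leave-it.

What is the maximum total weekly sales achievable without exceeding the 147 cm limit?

1813

The ratio heuristic lands on berry bites + cinnamon oats + nut clusters + quinoa pops (1756) but leaves 14 cm idle.
The 27 cm tied up in nut clusters is better spent on granola A + oat clusters — total rises to 1813 (147 cm).
Next best is berry bites + cinnamon oats + nut clusters + quinoa pops at 1756 (133 cm) — short by 57.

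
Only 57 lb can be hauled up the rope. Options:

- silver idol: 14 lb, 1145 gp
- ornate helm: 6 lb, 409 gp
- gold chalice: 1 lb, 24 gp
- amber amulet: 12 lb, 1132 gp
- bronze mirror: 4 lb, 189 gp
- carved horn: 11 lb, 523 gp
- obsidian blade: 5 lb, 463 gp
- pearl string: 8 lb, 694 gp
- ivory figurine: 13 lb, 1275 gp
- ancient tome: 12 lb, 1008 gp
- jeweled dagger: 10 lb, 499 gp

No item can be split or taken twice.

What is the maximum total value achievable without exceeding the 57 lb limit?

Greedy by ratio would take ornate helm + gold chalice + amber amulet + obsidian blade + pearl string + ivory figurine + ancient tome: 57 lb used, total 5005.
Dropping ornate helm and pearl string frees 14 lb; slotting in silver idol (14 lb) lifts the total to 5047 at 57 lb.
No other feasible combination exceeds 5047.

5047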